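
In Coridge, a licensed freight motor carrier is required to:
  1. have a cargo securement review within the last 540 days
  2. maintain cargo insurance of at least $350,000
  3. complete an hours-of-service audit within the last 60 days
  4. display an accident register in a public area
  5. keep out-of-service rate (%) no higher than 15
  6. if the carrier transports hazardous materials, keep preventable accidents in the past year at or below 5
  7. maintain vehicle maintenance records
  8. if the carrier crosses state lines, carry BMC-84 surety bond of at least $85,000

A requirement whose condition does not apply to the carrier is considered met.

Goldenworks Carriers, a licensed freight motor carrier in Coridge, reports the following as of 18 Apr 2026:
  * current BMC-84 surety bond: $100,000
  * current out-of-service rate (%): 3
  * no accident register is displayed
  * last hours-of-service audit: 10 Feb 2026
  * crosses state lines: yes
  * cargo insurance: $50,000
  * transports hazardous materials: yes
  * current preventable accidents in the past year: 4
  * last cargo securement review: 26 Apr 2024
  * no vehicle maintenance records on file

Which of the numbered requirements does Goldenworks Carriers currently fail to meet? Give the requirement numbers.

1, 2, 3, 4, 7

1. cargo securement review 722 days ago vs limit 540 → not met
2. cargo insurance $50,000 < $350,000 → not met
3. hours-of-service audit 67 days ago vs limit 60 → not met
4. accident register absent → not met
5. out-of-service rate (%) 3 ≤ 15 → met
6. condition 'transports hazardous materials' holds; preventable accidents in the past year 4 ≤ 5 → met
7. vehicle maintenance records absent → not met
8. condition 'crosses state lines' holds; BMC-84 surety bond $100,000 ≥ $85,000 → met
Not met: 1, 2, 3, 4, 7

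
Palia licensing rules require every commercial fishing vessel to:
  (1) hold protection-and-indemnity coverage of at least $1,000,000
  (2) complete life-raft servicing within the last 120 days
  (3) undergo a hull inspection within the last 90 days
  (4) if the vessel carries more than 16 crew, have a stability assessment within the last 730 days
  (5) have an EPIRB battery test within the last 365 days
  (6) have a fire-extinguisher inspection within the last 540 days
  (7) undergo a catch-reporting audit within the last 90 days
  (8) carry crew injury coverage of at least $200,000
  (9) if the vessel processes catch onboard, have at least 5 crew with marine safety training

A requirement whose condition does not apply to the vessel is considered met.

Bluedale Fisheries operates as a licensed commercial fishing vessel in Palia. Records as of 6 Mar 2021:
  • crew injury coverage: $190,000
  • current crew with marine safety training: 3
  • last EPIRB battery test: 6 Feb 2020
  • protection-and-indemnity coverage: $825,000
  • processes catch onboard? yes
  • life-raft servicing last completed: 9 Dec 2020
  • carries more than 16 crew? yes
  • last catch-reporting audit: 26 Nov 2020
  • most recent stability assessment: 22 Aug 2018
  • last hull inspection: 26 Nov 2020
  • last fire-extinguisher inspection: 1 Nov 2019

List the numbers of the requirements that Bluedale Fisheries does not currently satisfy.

1. protection-and-indemnity coverage $825,000 < $1,000,000 → not met
2. life-raft servicing 87 days ago vs limit 120 → met
3. hull inspection 100 days ago vs limit 90 → not met
4. condition 'carries more than 16 crew' holds; stability assessment 927 days ago vs limit 730 → not met
5. EPIRB battery test 394 days ago vs limit 365 → not met
6. fire-extinguisher inspection 491 days ago vs limit 540 → met
7. catch-reporting audit 100 days ago vs limit 90 → not met
8. crew injury coverage $190,000 < $200,000 → not met
9. condition 'processes catch onboard' holds; crew with marine safety training 3 < 5 → not met
Not met: 1, 3, 4, 5, 7, 8, 9

1, 3, 4, 5, 7, 8, 9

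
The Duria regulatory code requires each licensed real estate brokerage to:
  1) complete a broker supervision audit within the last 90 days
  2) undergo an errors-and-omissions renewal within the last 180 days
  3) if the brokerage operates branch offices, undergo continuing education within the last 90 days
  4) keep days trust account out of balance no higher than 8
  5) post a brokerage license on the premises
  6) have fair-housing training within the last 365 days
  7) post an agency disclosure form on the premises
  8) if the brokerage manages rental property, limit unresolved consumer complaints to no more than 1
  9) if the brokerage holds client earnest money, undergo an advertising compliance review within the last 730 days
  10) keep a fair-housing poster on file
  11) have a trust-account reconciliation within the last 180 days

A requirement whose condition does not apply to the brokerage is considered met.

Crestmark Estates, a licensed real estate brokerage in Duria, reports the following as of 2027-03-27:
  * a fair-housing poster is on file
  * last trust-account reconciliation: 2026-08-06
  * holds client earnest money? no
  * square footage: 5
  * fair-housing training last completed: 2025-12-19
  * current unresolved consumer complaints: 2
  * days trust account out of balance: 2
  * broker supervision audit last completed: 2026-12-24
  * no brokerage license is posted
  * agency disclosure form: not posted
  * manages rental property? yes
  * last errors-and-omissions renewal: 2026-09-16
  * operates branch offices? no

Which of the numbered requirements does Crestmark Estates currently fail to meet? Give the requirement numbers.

1. broker supervision audit 93 days ago vs limit 90 → not met
2. errors-and-omissions renewal 192 days ago vs limit 180 → not met
3. condition 'operates branch offices' does not hold → requirement n/a → met
4. days trust account out of balance 2 ≤ 8 → met
5. brokerage license absent → not met
6. fair-housing training 463 days ago vs limit 365 → not met
7. agency disclosure form absent → not met
8. condition 'manages rental property' holds; unresolved consumer complaints 2 > 1 → not met
9. condition 'holds client earnest money' does not hold → requirement n/a → met
10. fair-housing poster present → met
11. trust-account reconciliation 233 days ago vs limit 180 → not met
Not met: 1, 2, 5, 6, 7, 8, 11

1, 2, 5, 6, 7, 8, 11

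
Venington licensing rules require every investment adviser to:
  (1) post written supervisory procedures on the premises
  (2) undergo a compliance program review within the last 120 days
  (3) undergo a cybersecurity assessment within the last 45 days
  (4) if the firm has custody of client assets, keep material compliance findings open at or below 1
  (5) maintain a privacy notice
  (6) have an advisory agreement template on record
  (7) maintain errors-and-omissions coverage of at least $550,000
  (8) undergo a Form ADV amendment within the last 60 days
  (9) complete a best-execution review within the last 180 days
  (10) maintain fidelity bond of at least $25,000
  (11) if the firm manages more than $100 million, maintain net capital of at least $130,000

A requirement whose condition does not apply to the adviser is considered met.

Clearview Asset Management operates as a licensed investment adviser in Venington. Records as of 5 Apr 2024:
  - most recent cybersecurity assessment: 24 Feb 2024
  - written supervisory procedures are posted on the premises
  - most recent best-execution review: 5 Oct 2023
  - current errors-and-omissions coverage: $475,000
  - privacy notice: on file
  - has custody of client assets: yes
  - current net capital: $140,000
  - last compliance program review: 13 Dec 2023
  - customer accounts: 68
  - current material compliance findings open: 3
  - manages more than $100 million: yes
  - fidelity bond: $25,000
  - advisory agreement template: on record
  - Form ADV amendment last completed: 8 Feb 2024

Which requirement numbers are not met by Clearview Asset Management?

4, 7, 9

1. written supervisory procedures present → met
2. compliance program review 114 days ago vs limit 120 → met
3. cybersecurity assessment 41 days ago vs limit 45 → met
4. condition 'has custody of client assets' holds; material compliance findings open 3 > 1 → not met
5. privacy notice present → met
6. advisory agreement template present → met
7. errors-and-omissions coverage $475,000 < $550,000 → not met
8. Form ADV amendment 57 days ago vs limit 60 → met
9. best-execution review 183 days ago vs limit 180 → not met
10. fidelity bond $25,000 ≥ $25,000 → met
11. condition 'manages more than $100 million' holds; net capital $140,000 ≥ $130,000 → met
Not met: 4, 7, 9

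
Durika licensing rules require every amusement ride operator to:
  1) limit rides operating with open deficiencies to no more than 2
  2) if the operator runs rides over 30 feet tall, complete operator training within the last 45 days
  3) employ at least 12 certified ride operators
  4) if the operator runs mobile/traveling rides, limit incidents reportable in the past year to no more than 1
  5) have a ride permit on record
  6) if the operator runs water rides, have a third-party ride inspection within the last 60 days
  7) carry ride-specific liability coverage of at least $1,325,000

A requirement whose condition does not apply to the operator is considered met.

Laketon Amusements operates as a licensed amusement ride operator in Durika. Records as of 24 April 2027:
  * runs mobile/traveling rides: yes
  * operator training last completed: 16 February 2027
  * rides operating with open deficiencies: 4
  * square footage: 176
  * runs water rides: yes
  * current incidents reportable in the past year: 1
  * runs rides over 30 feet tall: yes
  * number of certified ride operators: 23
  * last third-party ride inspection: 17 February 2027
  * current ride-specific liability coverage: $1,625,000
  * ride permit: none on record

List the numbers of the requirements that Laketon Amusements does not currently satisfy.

1. rides operating with open deficiencies 4 > 2 → not met
2. condition 'runs rides over 30 feet tall' holds; operator training 67 days ago vs limit 45 → not met
3. certified ride operators 23 ≥ 12 → met
4. condition 'runs mobile/traveling rides' holds; incidents reportable in the past year 1 ≤ 1 → met
5. ride permit absent → not met
6. condition 'runs water rides' holds; third-party ride inspection 66 days ago vs limit 60 → not met
7. ride-specific liability coverage $1,625,000 ≥ $1,325,000 → met
Not met: 1, 2, 5, 6

1, 2, 5, 6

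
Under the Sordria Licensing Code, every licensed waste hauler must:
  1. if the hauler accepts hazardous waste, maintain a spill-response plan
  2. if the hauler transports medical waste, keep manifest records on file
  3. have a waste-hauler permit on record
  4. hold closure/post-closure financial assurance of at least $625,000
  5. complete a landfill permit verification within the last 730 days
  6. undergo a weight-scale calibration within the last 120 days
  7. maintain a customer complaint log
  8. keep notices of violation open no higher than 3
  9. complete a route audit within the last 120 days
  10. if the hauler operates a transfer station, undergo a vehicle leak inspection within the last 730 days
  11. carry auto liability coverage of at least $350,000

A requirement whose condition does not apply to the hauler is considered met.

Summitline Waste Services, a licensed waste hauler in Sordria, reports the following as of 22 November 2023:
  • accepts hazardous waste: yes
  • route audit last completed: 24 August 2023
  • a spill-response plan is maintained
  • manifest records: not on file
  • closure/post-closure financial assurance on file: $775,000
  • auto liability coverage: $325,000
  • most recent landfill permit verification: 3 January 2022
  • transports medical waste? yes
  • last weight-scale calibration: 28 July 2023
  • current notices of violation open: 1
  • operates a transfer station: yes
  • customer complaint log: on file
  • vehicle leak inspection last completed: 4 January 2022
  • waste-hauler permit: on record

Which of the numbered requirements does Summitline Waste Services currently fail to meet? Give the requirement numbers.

2, 11

1. condition 'accepts hazardous waste' holds; spill-response plan present → met
2. condition 'transports medical waste' holds; manifest records absent → not met
3. waste-hauler permit present → met
4. closure/post-closure financial assurance $775,000 ≥ $625,000 → met
5. landfill permit verification 688 days ago vs limit 730 → met
6. weight-scale calibration 117 days ago vs limit 120 → met
7. customer complaint log present → met
8. notices of violation open 1 ≤ 3 → met
9. route audit 90 days ago vs limit 120 → met
10. condition 'operates a transfer station' holds; vehicle leak inspection 687 days ago vs limit 730 → met
11. auto liability coverage $325,000 < $350,000 → not met
Not met: 2, 11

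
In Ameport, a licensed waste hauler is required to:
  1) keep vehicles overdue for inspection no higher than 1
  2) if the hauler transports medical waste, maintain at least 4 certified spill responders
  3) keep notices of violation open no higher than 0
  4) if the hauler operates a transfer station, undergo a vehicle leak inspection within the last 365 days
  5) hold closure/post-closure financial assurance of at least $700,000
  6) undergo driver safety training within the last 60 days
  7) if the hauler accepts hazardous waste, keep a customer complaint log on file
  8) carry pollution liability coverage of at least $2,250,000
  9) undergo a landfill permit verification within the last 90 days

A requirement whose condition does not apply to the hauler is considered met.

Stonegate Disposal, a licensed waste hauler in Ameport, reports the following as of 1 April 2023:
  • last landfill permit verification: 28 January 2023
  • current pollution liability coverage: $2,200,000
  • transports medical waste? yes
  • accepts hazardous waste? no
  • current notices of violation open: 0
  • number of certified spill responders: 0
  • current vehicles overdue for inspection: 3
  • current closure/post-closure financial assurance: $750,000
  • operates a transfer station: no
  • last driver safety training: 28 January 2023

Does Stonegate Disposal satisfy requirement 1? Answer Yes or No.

1. vehicles overdue for inspection 3 > 1 → not met

No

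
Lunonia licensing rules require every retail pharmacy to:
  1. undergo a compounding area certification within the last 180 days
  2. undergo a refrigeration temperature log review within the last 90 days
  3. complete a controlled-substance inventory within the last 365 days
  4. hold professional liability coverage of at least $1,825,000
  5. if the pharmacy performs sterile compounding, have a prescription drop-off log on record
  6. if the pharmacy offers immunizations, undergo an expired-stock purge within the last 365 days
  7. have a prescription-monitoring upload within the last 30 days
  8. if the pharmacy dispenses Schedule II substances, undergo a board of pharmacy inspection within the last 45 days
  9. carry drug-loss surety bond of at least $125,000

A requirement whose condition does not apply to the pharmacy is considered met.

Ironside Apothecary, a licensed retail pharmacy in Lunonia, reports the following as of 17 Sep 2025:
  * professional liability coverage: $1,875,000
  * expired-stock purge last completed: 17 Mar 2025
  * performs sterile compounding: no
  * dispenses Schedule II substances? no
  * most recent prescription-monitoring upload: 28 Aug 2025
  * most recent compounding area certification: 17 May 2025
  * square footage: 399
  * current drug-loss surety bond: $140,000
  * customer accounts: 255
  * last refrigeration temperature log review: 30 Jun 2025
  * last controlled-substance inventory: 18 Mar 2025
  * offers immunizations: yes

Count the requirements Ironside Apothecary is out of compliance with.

1. compounding area certification 123 days ago vs limit 180 → met
2. refrigeration temperature log review 79 days ago vs limit 90 → met
3. controlled-substance inventory 183 days ago vs limit 365 → met
4. professional liability coverage $1,875,000 ≥ $1,825,000 → met
5. condition 'performs sterile compounding' does not hold → requirement n/a → met
6. condition 'offers immunizations' holds; expired-stock purge 184 days ago vs limit 365 → met
7. prescription-monitoring upload 20 days ago vs limit 30 → met
8. condition 'dispenses Schedule II substances' does not hold → requirement n/a → met
9. drug-loss surety bond $140,000 ≥ $125,000 → met
Not met: 0 of 9

0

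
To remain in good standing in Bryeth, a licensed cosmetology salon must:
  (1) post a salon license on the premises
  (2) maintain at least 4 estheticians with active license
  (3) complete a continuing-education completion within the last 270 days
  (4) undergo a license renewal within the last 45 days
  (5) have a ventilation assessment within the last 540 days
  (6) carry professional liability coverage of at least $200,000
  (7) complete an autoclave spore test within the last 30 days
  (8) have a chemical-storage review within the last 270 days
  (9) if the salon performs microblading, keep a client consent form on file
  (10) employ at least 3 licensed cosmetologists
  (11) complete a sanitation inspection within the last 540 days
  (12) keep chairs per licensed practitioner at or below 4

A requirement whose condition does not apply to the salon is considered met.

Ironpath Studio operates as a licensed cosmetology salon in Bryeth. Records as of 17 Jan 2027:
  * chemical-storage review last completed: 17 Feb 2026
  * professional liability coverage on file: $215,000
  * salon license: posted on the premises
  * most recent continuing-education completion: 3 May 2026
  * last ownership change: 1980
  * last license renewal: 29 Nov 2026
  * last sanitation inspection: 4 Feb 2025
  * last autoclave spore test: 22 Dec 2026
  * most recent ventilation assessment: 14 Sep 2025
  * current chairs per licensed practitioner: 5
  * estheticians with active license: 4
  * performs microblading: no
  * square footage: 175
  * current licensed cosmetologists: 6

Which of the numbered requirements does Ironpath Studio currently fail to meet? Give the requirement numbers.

1. salon license present → met
2. estheticians with active license 4 ≥ 4 → met
3. continuing-education completion 259 days ago vs limit 270 → met
4. license renewal 49 days ago vs limit 45 → not met
5. ventilation assessment 490 days ago vs limit 540 → met
6. professional liability coverage $215,000 ≥ $200,000 → met
7. autoclave spore test 26 days ago vs limit 30 → met
8. chemical-storage review 334 days ago vs limit 270 → not met
9. condition 'performs microblading' does not hold → requirement n/a → met
10. licensed cosmetologists 6 ≥ 3 → met
11. sanitation inspection 712 days ago vs limit 540 → not met
12. chairs per licensed practitioner 5 > 4 → not met
Not met: 4, 8, 11, 12

4, 8, 11, 12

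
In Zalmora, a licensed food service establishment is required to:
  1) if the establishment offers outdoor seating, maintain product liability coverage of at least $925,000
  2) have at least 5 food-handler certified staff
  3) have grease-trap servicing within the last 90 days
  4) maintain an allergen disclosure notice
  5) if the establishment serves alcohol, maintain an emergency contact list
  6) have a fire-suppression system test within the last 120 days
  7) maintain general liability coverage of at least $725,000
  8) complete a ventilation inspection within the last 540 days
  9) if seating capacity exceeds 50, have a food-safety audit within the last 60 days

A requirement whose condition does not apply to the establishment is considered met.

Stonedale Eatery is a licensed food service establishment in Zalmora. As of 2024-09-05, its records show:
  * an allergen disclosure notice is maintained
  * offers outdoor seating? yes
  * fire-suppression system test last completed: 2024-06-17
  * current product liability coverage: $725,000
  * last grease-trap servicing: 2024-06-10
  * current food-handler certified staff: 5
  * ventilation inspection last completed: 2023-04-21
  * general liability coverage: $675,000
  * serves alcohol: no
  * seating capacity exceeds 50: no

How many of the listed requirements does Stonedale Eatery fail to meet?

2

1. condition 'offers outdoor seating' holds; product liability coverage $725,000 < $925,000 → not met
2. food-handler certified staff 5 ≥ 5 → met
3. grease-trap servicing 87 days ago vs limit 90 → met
4. allergen disclosure notice present → met
5. condition 'serves alcohol' does not hold → requirement n/a → met
6. fire-suppression system test 80 days ago vs limit 120 → met
7. general liability coverage $675,000 < $725,000 → not met
8. ventilation inspection 503 days ago vs limit 540 → met
9. condition 'seating capacity exceeds 50' does not hold → requirement n/a → met
Not met: 2 of 9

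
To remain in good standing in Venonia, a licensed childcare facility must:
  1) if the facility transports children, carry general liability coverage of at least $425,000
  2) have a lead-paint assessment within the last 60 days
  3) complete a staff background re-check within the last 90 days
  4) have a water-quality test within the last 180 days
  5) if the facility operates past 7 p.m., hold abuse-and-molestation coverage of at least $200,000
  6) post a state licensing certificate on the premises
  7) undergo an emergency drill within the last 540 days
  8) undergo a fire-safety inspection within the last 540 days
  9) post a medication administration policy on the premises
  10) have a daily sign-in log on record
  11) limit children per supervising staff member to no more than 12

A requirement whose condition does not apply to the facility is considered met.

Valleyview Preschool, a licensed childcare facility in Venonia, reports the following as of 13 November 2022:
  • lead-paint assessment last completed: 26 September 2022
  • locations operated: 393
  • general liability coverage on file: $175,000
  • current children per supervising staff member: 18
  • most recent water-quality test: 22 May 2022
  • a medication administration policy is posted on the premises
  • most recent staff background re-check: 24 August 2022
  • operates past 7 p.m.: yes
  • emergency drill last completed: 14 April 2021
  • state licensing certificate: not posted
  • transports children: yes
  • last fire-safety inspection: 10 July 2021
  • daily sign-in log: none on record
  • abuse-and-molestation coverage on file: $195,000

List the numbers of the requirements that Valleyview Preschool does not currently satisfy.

1, 5, 6, 7, 10, 11

1. condition 'transports children' holds; general liability coverage $175,000 < $425,000 → not met
2. lead-paint assessment 48 days ago vs limit 60 → met
3. staff background re-check 81 days ago vs limit 90 → met
4. water-quality test 175 days ago vs limit 180 → met
5. condition 'operates past 7 p.m.' holds; abuse-and-molestation coverage $195,000 < $200,000 → not met
6. state licensing certificate absent → not met
7. emergency drill 578 days ago vs limit 540 → not met
8. fire-safety inspection 491 days ago vs limit 540 → met
9. medication administration policy present → met
10. daily sign-in log absent → not met
11. children per supervising staff member 18 > 12 → not met
Not met: 1, 5, 6, 7, 10, 11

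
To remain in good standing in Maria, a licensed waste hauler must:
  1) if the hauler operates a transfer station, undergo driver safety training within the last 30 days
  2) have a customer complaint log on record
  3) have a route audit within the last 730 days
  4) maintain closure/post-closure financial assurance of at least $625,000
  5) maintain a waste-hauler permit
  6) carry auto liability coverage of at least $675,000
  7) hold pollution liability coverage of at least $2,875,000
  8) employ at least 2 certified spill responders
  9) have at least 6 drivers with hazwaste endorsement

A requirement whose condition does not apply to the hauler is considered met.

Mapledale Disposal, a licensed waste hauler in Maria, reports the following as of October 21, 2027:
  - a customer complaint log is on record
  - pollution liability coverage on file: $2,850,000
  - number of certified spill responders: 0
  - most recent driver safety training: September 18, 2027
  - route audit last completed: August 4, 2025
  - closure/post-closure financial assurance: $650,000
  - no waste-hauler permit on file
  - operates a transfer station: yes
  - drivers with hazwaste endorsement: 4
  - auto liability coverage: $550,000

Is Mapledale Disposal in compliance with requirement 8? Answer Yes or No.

No

8. certified spill responders 0 < 2 → not met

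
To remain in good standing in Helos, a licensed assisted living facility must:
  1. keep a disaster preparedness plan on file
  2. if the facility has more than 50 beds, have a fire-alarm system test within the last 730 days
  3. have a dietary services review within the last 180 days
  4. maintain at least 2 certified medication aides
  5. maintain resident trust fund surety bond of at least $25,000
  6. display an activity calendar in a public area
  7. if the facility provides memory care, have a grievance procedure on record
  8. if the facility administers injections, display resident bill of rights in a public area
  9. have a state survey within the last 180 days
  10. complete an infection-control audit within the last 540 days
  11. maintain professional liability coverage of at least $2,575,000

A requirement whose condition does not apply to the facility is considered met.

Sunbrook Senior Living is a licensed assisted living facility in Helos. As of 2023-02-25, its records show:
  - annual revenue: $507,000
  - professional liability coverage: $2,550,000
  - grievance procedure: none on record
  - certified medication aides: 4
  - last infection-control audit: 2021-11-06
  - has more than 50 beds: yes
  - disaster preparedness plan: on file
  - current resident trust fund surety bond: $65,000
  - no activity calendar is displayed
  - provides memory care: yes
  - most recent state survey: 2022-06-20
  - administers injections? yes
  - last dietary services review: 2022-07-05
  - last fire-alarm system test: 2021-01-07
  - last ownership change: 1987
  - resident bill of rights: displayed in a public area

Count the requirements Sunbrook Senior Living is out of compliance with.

1. disaster preparedness plan present → met
2. condition 'has more than 50 beds' holds; fire-alarm system test 779 days ago vs limit 730 → not met
3. dietary services review 235 days ago vs limit 180 → not met
4. certified medication aides 4 ≥ 2 → met
5. resident trust fund surety bond $65,000 ≥ $25,000 → met
6. activity calendar absent → not met
7. condition 'provides memory care' holds; grievance procedure absent → not met
8. condition 'administers injections' holds; resident bill of rights present → met
9. state survey 250 days ago vs limit 180 → not met
10. infection-control audit 476 days ago vs limit 540 → met
11. professional liability coverage $2,550,000 < $2,575,000 → not met
Not met: 6 of 11

6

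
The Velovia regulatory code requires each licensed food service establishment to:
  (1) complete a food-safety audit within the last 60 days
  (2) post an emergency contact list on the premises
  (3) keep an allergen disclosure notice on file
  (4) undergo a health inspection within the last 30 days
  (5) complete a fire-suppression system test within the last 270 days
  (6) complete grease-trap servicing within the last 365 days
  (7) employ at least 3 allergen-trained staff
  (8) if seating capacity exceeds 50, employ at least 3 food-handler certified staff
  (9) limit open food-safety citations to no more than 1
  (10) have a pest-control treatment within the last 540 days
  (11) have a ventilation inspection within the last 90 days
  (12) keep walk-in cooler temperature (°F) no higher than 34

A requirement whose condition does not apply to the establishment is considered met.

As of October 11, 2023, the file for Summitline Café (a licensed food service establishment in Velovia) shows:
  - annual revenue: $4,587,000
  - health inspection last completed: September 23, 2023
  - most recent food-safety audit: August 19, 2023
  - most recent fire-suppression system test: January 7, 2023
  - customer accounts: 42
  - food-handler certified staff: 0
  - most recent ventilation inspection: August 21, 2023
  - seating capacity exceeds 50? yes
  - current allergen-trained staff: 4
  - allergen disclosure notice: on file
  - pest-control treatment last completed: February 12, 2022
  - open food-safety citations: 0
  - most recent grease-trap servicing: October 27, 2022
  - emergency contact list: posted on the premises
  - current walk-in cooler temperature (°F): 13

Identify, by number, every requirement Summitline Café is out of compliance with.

5, 8, 10

1. food-safety audit 53 days ago vs limit 60 → met
2. emergency contact list present → met
3. allergen disclosure notice present → met
4. health inspection 18 days ago vs limit 30 → met
5. fire-suppression system test 277 days ago vs limit 270 → not met
6. grease-trap servicing 349 days ago vs limit 365 → met
7. allergen-trained staff 4 ≥ 3 → met
8. condition 'seating capacity exceeds 50' holds; food-handler certified staff 0 < 3 → not met
9. open food-safety citations 0 ≤ 1 → met
10. pest-control treatment 606 days ago vs limit 540 → not met
11. ventilation inspection 51 days ago vs limit 90 → met
12. walk-in cooler temperature (°F) 13 ≤ 34 → met
Not met: 5, 8, 10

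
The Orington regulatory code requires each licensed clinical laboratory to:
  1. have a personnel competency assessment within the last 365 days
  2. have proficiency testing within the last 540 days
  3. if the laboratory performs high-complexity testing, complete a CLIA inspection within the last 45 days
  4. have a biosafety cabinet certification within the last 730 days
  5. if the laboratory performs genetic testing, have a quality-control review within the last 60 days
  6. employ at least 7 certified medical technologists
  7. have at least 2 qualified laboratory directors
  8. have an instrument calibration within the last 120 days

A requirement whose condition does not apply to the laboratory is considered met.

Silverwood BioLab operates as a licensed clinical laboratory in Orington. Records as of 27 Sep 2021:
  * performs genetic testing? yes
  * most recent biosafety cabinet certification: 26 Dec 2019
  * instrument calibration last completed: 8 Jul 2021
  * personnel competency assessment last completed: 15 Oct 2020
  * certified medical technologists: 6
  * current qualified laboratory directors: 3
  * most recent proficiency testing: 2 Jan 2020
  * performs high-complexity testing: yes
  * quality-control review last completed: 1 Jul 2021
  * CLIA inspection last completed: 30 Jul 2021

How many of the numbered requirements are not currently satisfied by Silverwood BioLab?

1. personnel competency assessment 347 days ago vs limit 365 → met
2. proficiency testing 634 days ago vs limit 540 → not met
3. condition 'performs high-complexity testing' holds; CLIA inspection 59 days ago vs limit 45 → not met
4. biosafety cabinet certification 641 days ago vs limit 730 → met
5. condition 'performs genetic testing' holds; quality-control review 88 days ago vs limit 60 → not met
6. certified medical technologists 6 < 7 → not met
7. qualified laboratory directors 3 ≥ 2 → met
8. instrument calibration 81 days ago vs limit 120 → met
Not met: 4 of 8

4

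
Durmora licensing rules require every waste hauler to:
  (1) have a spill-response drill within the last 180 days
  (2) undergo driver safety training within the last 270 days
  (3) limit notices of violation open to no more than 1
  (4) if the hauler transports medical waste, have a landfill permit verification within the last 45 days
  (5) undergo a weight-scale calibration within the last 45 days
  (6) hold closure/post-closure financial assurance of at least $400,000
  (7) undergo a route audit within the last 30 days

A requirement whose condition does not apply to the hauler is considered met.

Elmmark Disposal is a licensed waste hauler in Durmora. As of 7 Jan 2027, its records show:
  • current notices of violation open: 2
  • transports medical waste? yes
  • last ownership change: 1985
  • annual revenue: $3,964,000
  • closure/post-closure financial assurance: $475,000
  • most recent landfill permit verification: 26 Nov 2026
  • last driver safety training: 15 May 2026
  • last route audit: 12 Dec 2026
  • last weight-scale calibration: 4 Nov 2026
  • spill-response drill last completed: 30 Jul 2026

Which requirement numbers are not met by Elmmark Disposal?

3, 5

1. spill-response drill 161 days ago vs limit 180 → met
2. driver safety training 237 days ago vs limit 270 → met
3. notices of violation open 2 > 1 → not met
4. condition 'transports medical waste' holds; landfill permit verification 42 days ago vs limit 45 → met
5. weight-scale calibration 64 days ago vs limit 45 → not met
6. closure/post-closure financial assurance $475,000 ≥ $400,000 → met
7. route audit 26 days ago vs limit 30 → met
Not met: 3, 5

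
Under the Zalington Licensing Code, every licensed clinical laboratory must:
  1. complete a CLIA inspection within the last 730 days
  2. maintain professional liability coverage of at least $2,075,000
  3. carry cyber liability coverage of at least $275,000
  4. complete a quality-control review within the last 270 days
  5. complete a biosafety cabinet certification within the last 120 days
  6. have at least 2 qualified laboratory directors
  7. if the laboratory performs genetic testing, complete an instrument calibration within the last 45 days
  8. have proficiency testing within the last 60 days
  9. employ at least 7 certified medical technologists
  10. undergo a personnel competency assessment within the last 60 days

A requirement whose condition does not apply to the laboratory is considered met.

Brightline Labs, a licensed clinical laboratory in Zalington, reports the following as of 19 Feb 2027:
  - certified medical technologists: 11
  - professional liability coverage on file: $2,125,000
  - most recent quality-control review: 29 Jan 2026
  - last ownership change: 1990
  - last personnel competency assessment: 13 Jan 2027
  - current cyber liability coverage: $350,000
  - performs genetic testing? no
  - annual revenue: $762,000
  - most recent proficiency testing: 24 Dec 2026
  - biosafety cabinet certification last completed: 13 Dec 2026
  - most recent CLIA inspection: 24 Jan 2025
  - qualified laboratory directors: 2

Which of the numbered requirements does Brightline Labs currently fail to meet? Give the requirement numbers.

1, 4

1. CLIA inspection 756 days ago vs limit 730 → not met
2. professional liability coverage $2,125,000 ≥ $2,075,000 → met
3. cyber liability coverage $350,000 ≥ $275,000 → met
4. quality-control review 386 days ago vs limit 270 → not met
5. biosafety cabinet certification 68 days ago vs limit 120 → met
6. qualified laboratory directors 2 ≥ 2 → met
7. condition 'performs genetic testing' does not hold → requirement n/a → met
8. proficiency testing 57 days ago vs limit 60 → met
9. certified medical technologists 11 ≥ 7 → met
10. personnel competency assessment 37 days ago vs limit 60 → met
Not met: 1, 4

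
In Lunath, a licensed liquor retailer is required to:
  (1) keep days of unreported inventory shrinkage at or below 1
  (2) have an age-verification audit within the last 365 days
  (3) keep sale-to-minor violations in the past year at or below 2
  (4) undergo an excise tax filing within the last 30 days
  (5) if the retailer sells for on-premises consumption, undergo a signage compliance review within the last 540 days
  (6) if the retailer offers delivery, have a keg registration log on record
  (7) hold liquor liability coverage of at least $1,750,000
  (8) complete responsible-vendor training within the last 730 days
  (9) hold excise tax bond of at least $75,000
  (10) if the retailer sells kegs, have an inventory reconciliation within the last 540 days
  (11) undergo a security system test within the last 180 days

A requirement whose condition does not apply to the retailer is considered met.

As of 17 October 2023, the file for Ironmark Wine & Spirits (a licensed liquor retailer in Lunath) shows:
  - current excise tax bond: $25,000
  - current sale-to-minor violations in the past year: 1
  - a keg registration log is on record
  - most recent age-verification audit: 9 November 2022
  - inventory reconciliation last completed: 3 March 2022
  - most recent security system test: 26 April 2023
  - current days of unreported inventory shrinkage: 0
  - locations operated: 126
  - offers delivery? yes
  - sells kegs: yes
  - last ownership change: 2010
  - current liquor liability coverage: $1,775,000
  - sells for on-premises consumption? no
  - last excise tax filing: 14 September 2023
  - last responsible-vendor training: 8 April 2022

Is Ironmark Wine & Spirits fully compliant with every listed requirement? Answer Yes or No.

No

1. days of unreported inventory shrinkage 0 ≤ 1 → met
2. age-verification audit 342 days ago vs limit 365 → met
3. sale-to-minor violations in the past year 1 ≤ 2 → met
4. excise tax filing 33 days ago vs limit 30 → not met
5. condition 'sells for on-premises consumption' does not hold → requirement n/a → met
6. condition 'offers delivery' holds; keg registration log present → met
7. liquor liability coverage $1,775,000 ≥ $1,750,000 → met
8. responsible-vendor training 557 days ago vs limit 730 → met
9. excise tax bond $25,000 < $75,000 → not met
10. condition 'sells kegs' holds; inventory reconciliation 593 days ago vs limit 540 → not met
11. security system test 174 days ago vs limit 180 → met
Not met: 4, 9, 10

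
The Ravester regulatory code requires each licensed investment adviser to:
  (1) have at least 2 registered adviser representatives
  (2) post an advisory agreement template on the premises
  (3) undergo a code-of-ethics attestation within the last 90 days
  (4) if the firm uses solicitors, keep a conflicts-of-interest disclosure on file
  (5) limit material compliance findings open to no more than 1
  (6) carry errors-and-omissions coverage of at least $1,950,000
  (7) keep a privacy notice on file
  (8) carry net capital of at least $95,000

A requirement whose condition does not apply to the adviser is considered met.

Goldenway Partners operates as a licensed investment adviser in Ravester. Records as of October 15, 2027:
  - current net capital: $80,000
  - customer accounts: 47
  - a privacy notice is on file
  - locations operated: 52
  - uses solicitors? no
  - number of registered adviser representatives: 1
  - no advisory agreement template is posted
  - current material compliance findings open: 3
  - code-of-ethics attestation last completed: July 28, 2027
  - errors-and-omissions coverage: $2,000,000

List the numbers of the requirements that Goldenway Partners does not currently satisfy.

1. registered adviser representatives 1 < 2 → not met
2. advisory agreement template absent → not met
3. code-of-ethics attestation 79 days ago vs limit 90 → met
4. condition 'uses solicitors' does not hold → requirement n/a → met
5. material compliance findings open 3 > 1 → not met
6. errors-and-omissions coverage $2,000,000 ≥ $1,950,000 → met
7. privacy notice present → met
8. net capital $80,000 < $95,000 → not met
Not met: 1, 2, 5, 8

1, 2, 5, 8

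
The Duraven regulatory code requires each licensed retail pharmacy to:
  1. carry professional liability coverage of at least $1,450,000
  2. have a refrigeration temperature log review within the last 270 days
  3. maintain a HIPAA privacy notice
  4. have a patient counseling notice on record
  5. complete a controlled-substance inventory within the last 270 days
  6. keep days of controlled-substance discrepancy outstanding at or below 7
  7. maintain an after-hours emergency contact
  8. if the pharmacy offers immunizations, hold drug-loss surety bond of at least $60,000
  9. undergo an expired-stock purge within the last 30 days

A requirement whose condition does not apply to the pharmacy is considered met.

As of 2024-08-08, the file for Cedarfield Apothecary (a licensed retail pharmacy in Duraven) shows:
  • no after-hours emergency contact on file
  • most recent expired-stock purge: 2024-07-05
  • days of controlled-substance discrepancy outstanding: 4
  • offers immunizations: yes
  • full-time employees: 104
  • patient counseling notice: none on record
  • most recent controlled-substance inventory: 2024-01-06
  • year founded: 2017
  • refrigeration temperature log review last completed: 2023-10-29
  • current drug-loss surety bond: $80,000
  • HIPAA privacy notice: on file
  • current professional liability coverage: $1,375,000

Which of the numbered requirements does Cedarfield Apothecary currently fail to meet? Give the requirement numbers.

1. professional liability coverage $1,375,000 < $1,450,000 → not met
2. refrigeration temperature log review 284 days ago vs limit 270 → not met
3. HIPAA privacy notice present → met
4. patient counseling notice absent → not met
5. controlled-substance inventory 215 days ago vs limit 270 → met
6. days of controlled-substance discrepancy outstanding 4 ≤ 7 → met
7. after-hours emergency contact absent → not met
8. condition 'offers immunizations' holds; drug-loss surety bond $80,000 ≥ $60,000 → met
9. expired-stock purge 34 days ago vs limit 30 → not met
Not met: 1, 2, 4, 7, 9

1, 2, 4, 7, 9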